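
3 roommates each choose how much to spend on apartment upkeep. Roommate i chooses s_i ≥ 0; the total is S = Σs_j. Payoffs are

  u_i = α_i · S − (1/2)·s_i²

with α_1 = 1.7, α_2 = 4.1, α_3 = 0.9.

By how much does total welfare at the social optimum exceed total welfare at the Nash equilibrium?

32.7

Roommate i's FOC: ∂u_i/∂s_i = α_i − s_i = 0, so s_i* = α_i.
NE contributions = (1.7, 4.1, 0.9); S = 6.7.
W^NE = (Σα)·S − ½Σα_i² = 6.7² − ½·20.51 = 34.635.
Planner sets s_i = Σα_j = 6.7 for every i, so S^SO = 3·6.7 = 20.1.
W^SO = (Σα)·S^SO − ½·3·(Σα)² = (3/2)·6.7² = 67.335.
Deadweight loss = W^SO − W^NE = 32.7.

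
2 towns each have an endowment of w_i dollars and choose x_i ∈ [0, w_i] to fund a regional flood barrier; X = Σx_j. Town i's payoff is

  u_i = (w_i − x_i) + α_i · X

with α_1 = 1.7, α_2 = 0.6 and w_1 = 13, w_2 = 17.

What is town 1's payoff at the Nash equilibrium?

22.1

∂u_i/∂x_i = α_i − 1, so town i contributes w_i if α_i > 1, else 0.
α_i > 1 for i ∈ {1}; NE contributions (13, 0), X = 13.
u_1 = (13 − 13) + 1.7·13 = 22.1.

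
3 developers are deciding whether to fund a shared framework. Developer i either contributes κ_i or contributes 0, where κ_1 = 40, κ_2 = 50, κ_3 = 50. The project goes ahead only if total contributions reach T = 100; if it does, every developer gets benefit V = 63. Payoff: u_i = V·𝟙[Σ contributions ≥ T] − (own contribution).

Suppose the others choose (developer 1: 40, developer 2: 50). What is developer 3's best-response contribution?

Others' total = 90. Contributing 50 brings total to 140 ≥ 100: gain V − κ_3 = 13.
Best response: 50.

50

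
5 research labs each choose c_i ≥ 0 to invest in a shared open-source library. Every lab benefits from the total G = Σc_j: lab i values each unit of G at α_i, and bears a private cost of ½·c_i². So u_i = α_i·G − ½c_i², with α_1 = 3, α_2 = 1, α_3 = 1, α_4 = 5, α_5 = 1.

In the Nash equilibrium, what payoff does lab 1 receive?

Lab i's FOC: ∂u_i/∂c_i = α_i − c_i = 0, so c_i* = α_i.
NE contributions = (3, 1, 1, 5, 1); G = 11.
u_1 = α_1·G − ½·(c_1)² = 3·11 − ½·3² = 28.5.

28.5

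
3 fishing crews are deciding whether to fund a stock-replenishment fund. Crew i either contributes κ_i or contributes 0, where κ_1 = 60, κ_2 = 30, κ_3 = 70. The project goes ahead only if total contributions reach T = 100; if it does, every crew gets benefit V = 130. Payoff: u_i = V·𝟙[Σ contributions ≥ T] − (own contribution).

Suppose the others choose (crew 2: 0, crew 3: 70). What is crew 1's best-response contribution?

Others' total = 70. Contributing 60 brings total to 130 ≥ 100: gain V − κ_1 = 70.
Best response: 60.

60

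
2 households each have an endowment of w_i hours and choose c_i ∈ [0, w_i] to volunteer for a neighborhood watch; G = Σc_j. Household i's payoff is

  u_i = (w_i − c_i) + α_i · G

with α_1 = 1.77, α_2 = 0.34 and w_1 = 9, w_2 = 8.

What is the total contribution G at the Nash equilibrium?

9

∂u_i/∂c_i = α_i − 1, so household i contributes w_i if α_i > 1, else 0.
α_i > 1 for i ∈ {1}; NE contributions (9, 0), G = 9.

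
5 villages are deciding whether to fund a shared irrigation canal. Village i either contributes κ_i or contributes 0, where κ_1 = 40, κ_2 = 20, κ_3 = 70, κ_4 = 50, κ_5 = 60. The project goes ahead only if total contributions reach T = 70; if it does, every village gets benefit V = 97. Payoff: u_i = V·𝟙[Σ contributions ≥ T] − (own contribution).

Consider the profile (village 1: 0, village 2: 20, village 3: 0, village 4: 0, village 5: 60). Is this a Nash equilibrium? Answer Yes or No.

Yes

Total = 80 ≥ 70: provided.
Village 1 (pledges 0, payoff 97): pledging 40 → total 120, payoff 57. No gain.
Village 2 (pledges 20, payoff 77): dropping to 0 → total 60, payoff 0. No gain.
Village 3 (pledges 0, payoff 97): pledging 70 → total 150, payoff 27. No gain.
Village 4 (pledges 0, payoff 97): pledging 50 → total 130, payoff 47. No gain.
Village 5 (pledges 60, payoff 37): dropping to 0 → total 20, payoff 0. No gain.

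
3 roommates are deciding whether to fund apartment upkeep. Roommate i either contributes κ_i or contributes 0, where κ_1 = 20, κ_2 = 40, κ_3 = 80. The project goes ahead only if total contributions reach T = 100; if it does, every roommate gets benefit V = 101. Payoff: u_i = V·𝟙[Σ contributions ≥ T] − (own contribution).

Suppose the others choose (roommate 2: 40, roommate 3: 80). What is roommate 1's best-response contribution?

0

Others' total = 120 ≥ 100; contributing adds cost 20 for no extra benefit.
Best response: 0.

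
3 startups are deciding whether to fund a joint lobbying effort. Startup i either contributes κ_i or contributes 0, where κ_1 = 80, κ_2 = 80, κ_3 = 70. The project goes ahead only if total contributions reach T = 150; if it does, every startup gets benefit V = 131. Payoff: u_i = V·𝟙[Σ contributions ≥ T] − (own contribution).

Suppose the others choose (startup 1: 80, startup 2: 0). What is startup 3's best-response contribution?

70

Others' total = 80. Contributing 70 brings total to 150 ≥ 150: gain V − κ_3 = 61.
Best response: 70.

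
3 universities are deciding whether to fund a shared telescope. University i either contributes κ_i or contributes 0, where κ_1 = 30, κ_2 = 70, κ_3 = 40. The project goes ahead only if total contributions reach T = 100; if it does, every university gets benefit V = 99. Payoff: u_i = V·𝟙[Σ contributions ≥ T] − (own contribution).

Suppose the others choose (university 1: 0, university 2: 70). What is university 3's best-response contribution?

40

Others' total = 70. Contributing 40 brings total to 110 ≥ 100: gain V − κ_3 = 59.
Best response: 40.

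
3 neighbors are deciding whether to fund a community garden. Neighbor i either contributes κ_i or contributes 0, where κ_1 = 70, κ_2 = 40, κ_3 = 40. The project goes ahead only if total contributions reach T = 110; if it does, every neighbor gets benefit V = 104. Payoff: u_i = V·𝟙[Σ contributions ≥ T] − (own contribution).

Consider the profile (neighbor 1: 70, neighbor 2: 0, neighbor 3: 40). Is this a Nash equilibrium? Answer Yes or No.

Yes

Total = 110 ≥ 110: provided.
Neighbor 1 (pledges 70, payoff 34): dropping to 0 → total 40, payoff 0. No gain.
Neighbor 2 (pledges 0, payoff 104): pledging 40 → total 150, payoff 64. No gain.
Neighbor 3 (pledges 40, payoff 64): dropping to 0 → total 70, payoff 0. No gain.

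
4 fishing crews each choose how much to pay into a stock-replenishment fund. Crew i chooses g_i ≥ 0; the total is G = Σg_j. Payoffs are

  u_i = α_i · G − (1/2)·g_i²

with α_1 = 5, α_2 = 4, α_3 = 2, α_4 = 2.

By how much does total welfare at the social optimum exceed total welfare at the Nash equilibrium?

193.5

Crew i's FOC: ∂u_i/∂g_i = α_i − g_i = 0, so g_i* = α_i.
NE contributions = (5, 4, 2, 2); G = 13.
W^NE = (Σα)·G − ½Σα_i² = 13² − ½·49 = 144.5.
Planner sets g_i = Σα_j = 13 for every i, so G^SO = 4·13 = 52.
W^SO = (Σα)·G^SO − ½·4·(Σα)² = (4/2)·13² = 338.
Deadweight loss = W^SO − W^NE = 193.5.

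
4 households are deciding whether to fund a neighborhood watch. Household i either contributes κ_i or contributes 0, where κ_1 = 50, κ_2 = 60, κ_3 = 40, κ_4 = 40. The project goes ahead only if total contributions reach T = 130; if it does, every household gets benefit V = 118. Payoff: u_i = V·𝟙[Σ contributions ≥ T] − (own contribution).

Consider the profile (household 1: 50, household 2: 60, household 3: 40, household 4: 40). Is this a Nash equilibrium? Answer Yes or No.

Total = 190 ≥ 130: provided.
Household 1 (pledges 50, payoff 68): dropping to 0 → total 140, payoff 118. Profitable deviation.

No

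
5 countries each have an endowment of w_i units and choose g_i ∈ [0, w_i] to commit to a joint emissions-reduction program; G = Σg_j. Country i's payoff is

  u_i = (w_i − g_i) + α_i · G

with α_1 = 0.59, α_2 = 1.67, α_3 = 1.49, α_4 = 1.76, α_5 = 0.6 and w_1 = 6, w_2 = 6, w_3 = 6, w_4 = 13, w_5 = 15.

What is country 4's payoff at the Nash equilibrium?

44

∂u_i/∂g_i = α_i − 1, so country i contributes w_i if α_i > 1, else 0.
α_i > 1 for i ∈ {2, 3, 4}; NE contributions (0, 6, 6, 13, 0), G = 25.
u_4 = (13 − 13) + 1.76·25 = 44.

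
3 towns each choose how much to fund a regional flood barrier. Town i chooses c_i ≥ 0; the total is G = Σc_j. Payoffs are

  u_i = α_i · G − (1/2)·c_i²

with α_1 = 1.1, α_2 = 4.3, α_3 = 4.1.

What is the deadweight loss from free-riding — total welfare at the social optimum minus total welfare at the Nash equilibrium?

Town i's FOC: ∂u_i/∂c_i = α_i − c_i = 0, so c_i* = α_i.
NE contributions = (1.1, 4.3, 4.1); G = 9.5.
W^NE = (Σα)·G − ½Σα_i² = 9.5² − ½·36.51 = 71.995.
Planner sets c_i = Σα_j = 9.5 for every i, so G^SO = 3·9.5 = 28.5.
W^SO = (Σα)·G^SO − ½·3·(Σα)² = (3/2)·9.5² = 135.375.
Deadweight loss = W^SO − W^NE = 63.38.

63.38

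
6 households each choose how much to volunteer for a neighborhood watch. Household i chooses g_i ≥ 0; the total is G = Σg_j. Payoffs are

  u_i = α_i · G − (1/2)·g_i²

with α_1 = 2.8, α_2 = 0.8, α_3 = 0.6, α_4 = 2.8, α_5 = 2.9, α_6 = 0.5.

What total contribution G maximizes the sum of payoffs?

Planner FOC: ∂(Σu_j)/∂g_i = (Σα_j) − g_i = 0, so g_i^SO = Σα_j = 10.4 for every i; G^SO = 62.4.

62.4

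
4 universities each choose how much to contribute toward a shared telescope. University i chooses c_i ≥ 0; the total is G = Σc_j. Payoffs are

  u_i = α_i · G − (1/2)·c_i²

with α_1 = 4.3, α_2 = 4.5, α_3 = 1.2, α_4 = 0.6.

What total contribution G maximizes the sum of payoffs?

Planner FOC: ∂(Σu_j)/∂c_i = (Σα_j) − c_i = 0, so c_i^SO = Σα_j = 10.6 for every i; G^SO = 42.4.

42.4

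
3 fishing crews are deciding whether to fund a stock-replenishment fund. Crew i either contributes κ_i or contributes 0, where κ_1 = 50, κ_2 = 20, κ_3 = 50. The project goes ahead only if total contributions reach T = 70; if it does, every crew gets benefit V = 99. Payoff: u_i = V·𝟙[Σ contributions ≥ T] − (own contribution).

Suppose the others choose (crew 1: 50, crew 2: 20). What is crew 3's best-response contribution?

Others' total = 70 ≥ 70; contributing adds cost 50 for no extra benefit.
Best response: 0.

0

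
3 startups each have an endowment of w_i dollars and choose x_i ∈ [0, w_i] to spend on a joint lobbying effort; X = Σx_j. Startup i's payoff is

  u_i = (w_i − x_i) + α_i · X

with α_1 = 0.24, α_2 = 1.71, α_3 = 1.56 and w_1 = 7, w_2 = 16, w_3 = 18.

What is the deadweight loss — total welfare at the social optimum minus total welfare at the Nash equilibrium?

17.57

∂u_i/∂x_i = α_i − 1, so startup i contributes w_i if α_i > 1, else 0.
α_i > 1 for i ∈ {2, 3}; NE contributions (0, 16, 18), X = 34.
W^NE = Σw_i − X^NE + (Σα_i)·X^NE = 41 + 2.51·34 = 126.34.
Planner: ∂(Σu_j)/∂x_i = Σα_j − 1 = 2.51 > 0, so everyone contributes w_i; X^SO = 41, W^SO = 41 + 2.51·41 = 143.91.
Deadweight loss = 17.57.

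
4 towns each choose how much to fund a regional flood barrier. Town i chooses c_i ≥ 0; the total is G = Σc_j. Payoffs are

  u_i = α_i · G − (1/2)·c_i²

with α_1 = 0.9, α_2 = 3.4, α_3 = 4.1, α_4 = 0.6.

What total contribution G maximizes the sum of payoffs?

Planner FOC: ∂(Σu_j)/∂c_i = (Σα_j) − c_i = 0, so c_i^SO = Σα_j = 9 for every i; G^SO = 36.

36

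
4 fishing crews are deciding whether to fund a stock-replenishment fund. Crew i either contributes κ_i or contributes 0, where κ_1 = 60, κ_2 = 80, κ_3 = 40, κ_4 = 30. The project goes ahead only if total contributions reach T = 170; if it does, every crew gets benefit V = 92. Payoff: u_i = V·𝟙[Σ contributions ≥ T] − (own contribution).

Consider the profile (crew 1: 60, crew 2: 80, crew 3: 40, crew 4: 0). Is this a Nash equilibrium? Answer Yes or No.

Total = 180 ≥ 170: provided.
Crew 1 (pledges 60, payoff 32): dropping to 0 → total 120, payoff 0. No gain.
Crew 2 (pledges 80, payoff 12): dropping to 0 → total 100, payoff 0. No gain.
Crew 3 (pledges 40, payoff 52): dropping to 0 → total 140, payoff 0. No gain.
Crew 4 (pledges 0, payoff 92): pledging 30 → total 210, payoff 62. No gain.

Yes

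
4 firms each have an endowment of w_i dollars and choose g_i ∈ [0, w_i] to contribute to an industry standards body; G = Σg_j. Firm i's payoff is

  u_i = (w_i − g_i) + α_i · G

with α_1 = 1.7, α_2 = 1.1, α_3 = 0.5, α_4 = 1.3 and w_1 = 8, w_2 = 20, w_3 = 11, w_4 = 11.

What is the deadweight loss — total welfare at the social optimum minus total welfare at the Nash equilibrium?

∂u_i/∂g_i = α_i − 1, so firm i contributes w_i if α_i > 1, else 0.
α_i > 1 for i ∈ {1, 2, 4}; NE contributions (8, 20, 0, 11), G = 39.
W^NE = Σw_i − G^NE + (Σα_i)·G^NE = 50 + 3.6·39 = 190.4.
Planner: ∂(Σu_j)/∂g_i = Σα_j − 1 = 3.6 > 0, so everyone contributes w_i; G^SO = 50, W^SO = 50 + 3.6·50 = 230.
Deadweight loss = 39.6.

39.6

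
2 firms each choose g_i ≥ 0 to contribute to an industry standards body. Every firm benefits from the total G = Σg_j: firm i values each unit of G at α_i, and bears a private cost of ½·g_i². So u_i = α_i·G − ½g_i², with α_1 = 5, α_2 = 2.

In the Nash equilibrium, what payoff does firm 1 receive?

22.5

Firm i's FOC: ∂u_i/∂g_i = α_i − g_i = 0, so g_i* = α_i.
NE contributions = (5, 2); G = 7.
u_1 = α_1·G − ½·(g_1)² = 5·7 − ½·5² = 22.5.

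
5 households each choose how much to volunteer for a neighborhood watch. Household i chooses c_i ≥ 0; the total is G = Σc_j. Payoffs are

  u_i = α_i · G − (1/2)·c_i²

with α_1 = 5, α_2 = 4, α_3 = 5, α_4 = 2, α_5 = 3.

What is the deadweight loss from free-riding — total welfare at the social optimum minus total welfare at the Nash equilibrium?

581

Household i's FOC: ∂u_i/∂c_i = α_i − c_i = 0, so c_i* = α_i.
NE contributions = (5, 4, 5, 2, 3); G = 19.
W^NE = (Σα)·G − ½Σα_i² = 19² − ½·79 = 321.5.
Planner sets c_i = Σα_j = 19 for every i, so G^SO = 5·19 = 95.
W^SO = (Σα)·G^SO − ½·5·(Σα)² = (5/2)·19² = 902.5.
Deadweight loss = W^SO − W^NE = 581.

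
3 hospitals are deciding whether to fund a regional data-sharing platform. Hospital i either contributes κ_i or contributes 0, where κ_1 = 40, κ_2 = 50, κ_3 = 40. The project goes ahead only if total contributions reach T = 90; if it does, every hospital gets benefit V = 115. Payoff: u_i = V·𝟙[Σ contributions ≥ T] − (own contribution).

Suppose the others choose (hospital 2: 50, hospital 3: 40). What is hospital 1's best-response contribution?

Others' total = 90 ≥ 90; contributing adds cost 40 for no extra benefit.
Best response: 0.

0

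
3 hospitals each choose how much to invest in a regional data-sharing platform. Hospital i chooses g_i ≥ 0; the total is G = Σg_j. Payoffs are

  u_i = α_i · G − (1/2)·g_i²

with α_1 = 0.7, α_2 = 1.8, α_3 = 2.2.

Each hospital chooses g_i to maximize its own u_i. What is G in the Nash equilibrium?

Hospital i's FOC: ∂u_i/∂g_i = α_i − g_i = 0, so g_i* = α_i.
NE contributions = (0.7, 1.8, 2.2); G = 4.7.

4.7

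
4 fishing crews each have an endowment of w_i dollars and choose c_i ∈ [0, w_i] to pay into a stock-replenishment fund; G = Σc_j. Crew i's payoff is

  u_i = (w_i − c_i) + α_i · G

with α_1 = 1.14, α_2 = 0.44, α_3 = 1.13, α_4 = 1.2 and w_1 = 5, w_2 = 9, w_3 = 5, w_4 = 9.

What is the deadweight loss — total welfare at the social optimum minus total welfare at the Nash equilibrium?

∂u_i/∂c_i = α_i − 1, so crew i contributes w_i if α_i > 1, else 0.
α_i > 1 for i ∈ {1, 3, 4}; NE contributions (5, 0, 5, 9), G = 19.
W^NE = Σw_i − G^NE + (Σα_i)·G^NE = 28 + 2.91·19 = 83.29.
Planner: ∂(Σu_j)/∂c_i = Σα_j − 1 = 2.91 > 0, so everyone contributes w_i; G^SO = 28, W^SO = 28 + 2.91·28 = 109.48.
Deadweight loss = 26.19.

26.19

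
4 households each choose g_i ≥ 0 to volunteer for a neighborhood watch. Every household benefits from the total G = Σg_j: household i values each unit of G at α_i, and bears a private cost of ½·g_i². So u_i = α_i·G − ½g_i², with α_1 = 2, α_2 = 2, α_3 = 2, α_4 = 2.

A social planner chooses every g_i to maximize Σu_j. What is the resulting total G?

Planner FOC: ∂(Σu_j)/∂g_i = (Σα_j) − g_i = 0, so g_i^SO = Σα_j = 8 for every i; G^SO = 32.

32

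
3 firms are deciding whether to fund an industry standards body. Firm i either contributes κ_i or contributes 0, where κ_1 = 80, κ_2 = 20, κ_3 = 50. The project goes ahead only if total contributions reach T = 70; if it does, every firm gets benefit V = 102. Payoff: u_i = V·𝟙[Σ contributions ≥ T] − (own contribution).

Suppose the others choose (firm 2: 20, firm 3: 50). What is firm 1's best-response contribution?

Others' total = 70 ≥ 70; contributing adds cost 80 for no extra benefit.
Best response: 0.

0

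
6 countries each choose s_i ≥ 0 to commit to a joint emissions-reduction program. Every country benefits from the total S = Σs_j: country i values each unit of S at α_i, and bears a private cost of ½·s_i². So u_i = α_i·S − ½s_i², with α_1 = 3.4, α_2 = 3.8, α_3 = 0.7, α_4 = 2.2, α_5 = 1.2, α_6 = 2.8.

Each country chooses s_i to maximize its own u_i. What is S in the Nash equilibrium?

14.1

Country i's FOC: ∂u_i/∂s_i = α_i − s_i = 0, so s_i* = α_i.
NE contributions = (3.4, 3.8, 0.7, 2.2, 1.2, 2.8); S = 14.1.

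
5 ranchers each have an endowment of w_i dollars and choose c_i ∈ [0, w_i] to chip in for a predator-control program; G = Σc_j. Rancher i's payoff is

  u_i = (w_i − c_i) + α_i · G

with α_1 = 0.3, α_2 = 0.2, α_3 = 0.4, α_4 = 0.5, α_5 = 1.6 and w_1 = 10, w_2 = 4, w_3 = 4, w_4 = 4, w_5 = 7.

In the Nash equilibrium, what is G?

∂u_i/∂c_i = α_i − 1, so rancher i contributes w_i if α_i > 1, else 0.
α_i > 1 for i ∈ {5}; NE contributions (0, 0, 0, 0, 7), G = 7.

7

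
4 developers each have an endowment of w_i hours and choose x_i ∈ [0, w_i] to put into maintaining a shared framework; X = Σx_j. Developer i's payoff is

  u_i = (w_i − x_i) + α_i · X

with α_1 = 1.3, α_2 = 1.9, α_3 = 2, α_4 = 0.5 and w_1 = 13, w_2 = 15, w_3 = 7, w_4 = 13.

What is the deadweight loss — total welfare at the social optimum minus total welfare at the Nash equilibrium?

61.1

∂u_i/∂x_i = α_i − 1, so developer i contributes w_i if α_i > 1, else 0.
α_i > 1 for i ∈ {1, 2, 3}; NE contributions (13, 15, 7, 0), X = 35.
W^NE = Σw_i − X^NE + (Σα_i)·X^NE = 48 + 4.7·35 = 212.5.
Planner: ∂(Σu_j)/∂x_i = Σα_j − 1 = 4.7 > 0, so everyone contributes w_i; X^SO = 48, W^SO = 48 + 4.7·48 = 273.6.
Deadweight loss = 61.1.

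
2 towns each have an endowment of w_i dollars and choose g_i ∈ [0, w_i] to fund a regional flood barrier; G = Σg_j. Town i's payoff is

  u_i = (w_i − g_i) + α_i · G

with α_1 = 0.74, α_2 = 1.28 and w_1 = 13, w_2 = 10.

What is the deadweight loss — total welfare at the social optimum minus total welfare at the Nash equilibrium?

13.26

∂u_i/∂g_i = α_i − 1, so town i contributes w_i if α_i > 1, else 0.
α_i > 1 for i ∈ {2}; NE contributions (0, 10), G = 10.
W^NE = Σw_i − G^NE + (Σα_i)·G^NE = 23 + 1.02·10 = 33.2.
Planner: ∂(Σu_j)/∂g_i = Σα_j − 1 = 1.02 > 0, so everyone contributes w_i; G^SO = 23, W^SO = 23 + 1.02·23 = 46.46.
Deadweight loss = 13.26.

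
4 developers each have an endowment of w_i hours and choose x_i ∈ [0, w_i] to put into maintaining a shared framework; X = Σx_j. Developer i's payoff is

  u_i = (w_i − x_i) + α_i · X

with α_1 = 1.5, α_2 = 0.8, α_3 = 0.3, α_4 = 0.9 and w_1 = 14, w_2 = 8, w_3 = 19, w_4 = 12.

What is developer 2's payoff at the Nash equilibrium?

19.2

∂u_i/∂x_i = α_i − 1, so developer i contributes w_i if α_i > 1, else 0.
α_i > 1 for i ∈ {1}; NE contributions (14, 0, 0, 0), X = 14.
u_2 = (8 − 0) + 0.8·14 = 19.2.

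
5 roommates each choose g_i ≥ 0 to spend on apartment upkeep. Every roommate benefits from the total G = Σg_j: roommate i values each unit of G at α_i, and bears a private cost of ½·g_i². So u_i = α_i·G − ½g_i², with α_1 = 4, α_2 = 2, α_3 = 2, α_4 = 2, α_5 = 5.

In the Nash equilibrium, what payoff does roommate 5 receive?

Roommate i's FOC: ∂u_i/∂g_i = α_i − g_i = 0, so g_i* = α_i.
NE contributions = (4, 2, 2, 2, 5); G = 15.
u_5 = α_5·G − ½·(g_5)² = 5·15 − ½·5² = 62.5.

62.5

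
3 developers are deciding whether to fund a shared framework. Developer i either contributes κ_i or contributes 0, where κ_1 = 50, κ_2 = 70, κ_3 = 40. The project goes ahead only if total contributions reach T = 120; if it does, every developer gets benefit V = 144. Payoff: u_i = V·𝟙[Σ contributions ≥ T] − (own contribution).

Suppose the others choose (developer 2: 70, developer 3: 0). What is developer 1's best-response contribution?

Others' total = 70. Contributing 50 brings total to 120 ≥ 120: gain V − κ_1 = 94.
Best response: 50.

50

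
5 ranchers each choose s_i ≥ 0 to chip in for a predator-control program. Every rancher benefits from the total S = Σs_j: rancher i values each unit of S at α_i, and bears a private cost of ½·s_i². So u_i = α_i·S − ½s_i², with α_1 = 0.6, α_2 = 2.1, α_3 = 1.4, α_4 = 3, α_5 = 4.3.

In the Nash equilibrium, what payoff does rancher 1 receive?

6.66

Rancher i's FOC: ∂u_i/∂s_i = α_i − s_i = 0, so s_i* = α_i.
NE contributions = (0.6, 2.1, 1.4, 3, 4.3); S = 11.4.
u_1 = α_1·S − ½·(s_1)² = 0.6·11.4 − ½·0.6² = 6.66.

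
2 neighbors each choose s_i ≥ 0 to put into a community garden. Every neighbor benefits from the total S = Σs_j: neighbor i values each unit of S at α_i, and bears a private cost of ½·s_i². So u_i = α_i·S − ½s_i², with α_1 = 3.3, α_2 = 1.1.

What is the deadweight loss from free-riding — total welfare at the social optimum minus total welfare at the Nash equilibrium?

Neighbor i's FOC: ∂u_i/∂s_i = α_i − s_i = 0, so s_i* = α_i.
NE contributions = (3.3, 1.1); S = 4.4.
W^NE = (Σα)·S − ½Σα_i² = 4.4² − ½·12.1 = 13.31.
Planner sets s_i = Σα_j = 4.4 for every i, so S^SO = 2·4.4 = 8.8.
W^SO = (Σα)·S^SO − ½·2·(Σα)² = (2/2)·4.4² = 19.36.
Deadweight loss = W^SO − W^NE = 6.05.

6.05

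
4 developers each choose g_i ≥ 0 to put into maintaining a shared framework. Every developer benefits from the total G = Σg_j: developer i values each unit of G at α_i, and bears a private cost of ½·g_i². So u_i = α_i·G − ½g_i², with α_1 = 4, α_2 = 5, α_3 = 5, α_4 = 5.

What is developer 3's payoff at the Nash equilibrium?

82.5

Developer i's FOC: ∂u_i/∂g_i = α_i − g_i = 0, so g_i* = α_i.
NE contributions = (4, 5, 5, 5); G = 19.
u_3 = α_3·G − ½·(g_3)² = 5·19 − ½·5² = 82.5.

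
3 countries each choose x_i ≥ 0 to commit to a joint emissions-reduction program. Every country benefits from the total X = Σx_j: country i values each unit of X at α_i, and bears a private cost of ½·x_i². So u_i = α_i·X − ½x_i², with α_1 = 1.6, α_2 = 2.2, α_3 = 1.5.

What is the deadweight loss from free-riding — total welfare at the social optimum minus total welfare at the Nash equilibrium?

18.87

Country i's FOC: ∂u_i/∂x_i = α_i − x_i = 0, so x_i* = α_i.
NE contributions = (1.6, 2.2, 1.5); X = 5.3.
W^NE = (Σα)·X − ½Σα_i² = 5.3² − ½·9.65 = 23.265.
Planner sets x_i = Σα_j = 5.3 for every i, so X^SO = 3·5.3 = 15.9.
W^SO = (Σα)·X^SO − ½·3·(Σα)² = (3/2)·5.3² = 42.135.
Deadweight loss = W^SO − W^NE = 18.87.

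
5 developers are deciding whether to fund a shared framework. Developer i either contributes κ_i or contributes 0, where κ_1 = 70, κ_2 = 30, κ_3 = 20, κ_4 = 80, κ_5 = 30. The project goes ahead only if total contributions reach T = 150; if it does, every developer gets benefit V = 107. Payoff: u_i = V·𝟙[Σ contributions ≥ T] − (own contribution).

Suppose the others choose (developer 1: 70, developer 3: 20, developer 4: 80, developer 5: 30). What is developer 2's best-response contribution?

0

Others' total = 200 ≥ 150; contributing adds cost 30 for no extra benefit.
Best response: 0.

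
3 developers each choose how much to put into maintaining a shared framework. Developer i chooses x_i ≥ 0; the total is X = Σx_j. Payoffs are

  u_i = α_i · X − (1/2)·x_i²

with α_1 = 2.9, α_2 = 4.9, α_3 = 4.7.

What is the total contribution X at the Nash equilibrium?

12.5

Developer i's FOC: ∂u_i/∂x_i = α_i − x_i = 0, so x_i* = α_i.
NE contributions = (2.9, 4.9, 4.7); X = 12.5.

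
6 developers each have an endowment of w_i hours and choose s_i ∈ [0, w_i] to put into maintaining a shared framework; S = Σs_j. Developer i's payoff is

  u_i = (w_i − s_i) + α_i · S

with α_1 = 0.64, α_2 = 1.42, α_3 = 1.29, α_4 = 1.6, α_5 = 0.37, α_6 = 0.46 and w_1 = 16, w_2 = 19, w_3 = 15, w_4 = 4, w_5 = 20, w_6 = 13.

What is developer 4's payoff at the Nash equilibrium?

60.8

∂u_i/∂s_i = α_i − 1, so developer i contributes w_i if α_i > 1, else 0.
α_i > 1 for i ∈ {2, 3, 4}; NE contributions (0, 19, 15, 4, 0, 0), S = 38.
u_4 = (4 − 4) + 1.6·38 = 60.8.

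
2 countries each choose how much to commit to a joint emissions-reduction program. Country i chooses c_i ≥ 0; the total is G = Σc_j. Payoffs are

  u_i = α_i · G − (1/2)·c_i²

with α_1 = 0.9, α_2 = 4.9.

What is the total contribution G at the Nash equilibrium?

Country i's FOC: ∂u_i/∂c_i = α_i − c_i = 0, so c_i* = α_i.
NE contributions = (0.9, 4.9); G = 5.8.

5.8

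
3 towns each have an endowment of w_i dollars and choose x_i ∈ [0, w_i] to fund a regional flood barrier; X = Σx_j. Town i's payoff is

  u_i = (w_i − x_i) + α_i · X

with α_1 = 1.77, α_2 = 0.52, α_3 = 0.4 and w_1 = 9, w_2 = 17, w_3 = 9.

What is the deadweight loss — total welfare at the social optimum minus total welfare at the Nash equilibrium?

∂u_i/∂x_i = α_i − 1, so town i contributes w_i if α_i > 1, else 0.
α_i > 1 for i ∈ {1}; NE contributions (9, 0, 0), X = 9.
W^NE = Σw_i − X^NE + (Σα_i)·X^NE = 35 + 1.69·9 = 50.21.
Planner: ∂(Σu_j)/∂x_i = Σα_j − 1 = 1.69 > 0, so everyone contributes w_i; X^SO = 35, W^SO = 35 + 1.69·35 = 94.15.
Deadweight loss = 43.94.

43.94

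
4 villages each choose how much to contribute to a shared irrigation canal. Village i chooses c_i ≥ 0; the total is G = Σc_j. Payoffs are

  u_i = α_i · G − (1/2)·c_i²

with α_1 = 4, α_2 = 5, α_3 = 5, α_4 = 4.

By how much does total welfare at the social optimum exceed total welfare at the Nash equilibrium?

365

Village i's FOC: ∂u_i/∂c_i = α_i − c_i = 0, so c_i* = α_i.
NE contributions = (4, 5, 5, 4); G = 18.
W^NE = (Σα)·G − ½Σα_i² = 18² − ½·82 = 283.
Planner sets c_i = Σα_j = 18 for every i, so G^SO = 4·18 = 72.
W^SO = (Σα)·G^SO − ½·4·(Σα)² = (4/2)·18² = 648.
Deadweight loss = W^SO − W^NE = 365.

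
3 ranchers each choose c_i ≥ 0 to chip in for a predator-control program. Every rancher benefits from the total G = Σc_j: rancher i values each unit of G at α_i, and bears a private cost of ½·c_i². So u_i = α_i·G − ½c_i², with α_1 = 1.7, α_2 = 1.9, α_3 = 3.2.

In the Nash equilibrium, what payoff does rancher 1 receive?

10.115

Rancher i's FOC: ∂u_i/∂c_i = α_i − c_i = 0, so c_i* = α_i.
NE contributions = (1.7, 1.9, 3.2); G = 6.8.
u_1 = α_1·G − ½·(c_1)² = 1.7·6.8 − ½·1.7² = 10.115.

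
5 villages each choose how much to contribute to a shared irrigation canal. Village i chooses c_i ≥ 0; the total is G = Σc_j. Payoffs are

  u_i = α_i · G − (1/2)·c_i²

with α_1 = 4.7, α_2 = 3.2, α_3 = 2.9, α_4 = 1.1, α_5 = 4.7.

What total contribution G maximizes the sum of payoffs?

Planner FOC: ∂(Σu_j)/∂c_i = (Σα_j) − c_i = 0, so c_i^SO = Σα_j = 16.6 for every i; G^SO = 83.

83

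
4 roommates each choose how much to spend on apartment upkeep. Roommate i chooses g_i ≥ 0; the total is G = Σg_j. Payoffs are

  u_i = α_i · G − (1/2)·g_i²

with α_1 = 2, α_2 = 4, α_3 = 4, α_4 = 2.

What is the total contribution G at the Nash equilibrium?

Roommate i's FOC: ∂u_i/∂g_i = α_i − g_i = 0, so g_i* = α_i.
NE contributions = (2, 4, 4, 2); G = 12.

12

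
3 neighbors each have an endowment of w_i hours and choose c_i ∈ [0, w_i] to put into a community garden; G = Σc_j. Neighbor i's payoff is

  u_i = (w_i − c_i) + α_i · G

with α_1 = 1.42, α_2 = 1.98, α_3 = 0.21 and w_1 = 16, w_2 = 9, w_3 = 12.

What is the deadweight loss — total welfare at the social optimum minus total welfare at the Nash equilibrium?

∂u_i/∂c_i = α_i − 1, so neighbor i contributes w_i if α_i > 1, else 0.
α_i > 1 for i ∈ {1, 2}; NE contributions (16, 9, 0), G = 25.
W^NE = Σw_i − G^NE + (Σα_i)·G^NE = 37 + 2.61·25 = 102.25.
Planner: ∂(Σu_j)/∂c_i = Σα_j − 1 = 2.61 > 0, so everyone contributes w_i; G^SO = 37, W^SO = 37 + 2.61·37 = 133.57.
Deadweight loss = 31.32.

31.32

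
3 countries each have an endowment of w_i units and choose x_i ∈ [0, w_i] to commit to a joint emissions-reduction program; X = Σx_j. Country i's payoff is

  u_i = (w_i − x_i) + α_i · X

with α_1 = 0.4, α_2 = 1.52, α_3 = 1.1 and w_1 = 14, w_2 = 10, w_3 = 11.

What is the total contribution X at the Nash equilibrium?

21

∂u_i/∂x_i = α_i − 1, so country i contributes w_i if α_i > 1, else 0.
α_i > 1 for i ∈ {2, 3}; NE contributions (0, 10, 11), X = 21.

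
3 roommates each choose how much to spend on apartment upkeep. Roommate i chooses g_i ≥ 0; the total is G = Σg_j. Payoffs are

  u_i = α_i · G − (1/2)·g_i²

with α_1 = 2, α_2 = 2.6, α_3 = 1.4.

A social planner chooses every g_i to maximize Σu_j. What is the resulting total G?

18

Planner FOC: ∂(Σu_j)/∂g_i = (Σα_j) − g_i = 0, so g_i^SO = Σα_j = 6 for every i; G^SO = 18.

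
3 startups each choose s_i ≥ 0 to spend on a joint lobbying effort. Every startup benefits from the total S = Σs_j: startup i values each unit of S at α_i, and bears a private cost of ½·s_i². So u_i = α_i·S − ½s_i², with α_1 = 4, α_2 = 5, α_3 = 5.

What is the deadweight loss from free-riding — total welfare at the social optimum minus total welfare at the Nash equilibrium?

Startup i's FOC: ∂u_i/∂s_i = α_i − s_i = 0, so s_i* = α_i.
NE contributions = (4, 5, 5); S = 14.
W^NE = (Σα)·S − ½Σα_i² = 14² − ½·66 = 163.
Planner sets s_i = Σα_j = 14 for every i, so S^SO = 3·14 = 42.
W^SO = (Σα)·S^SO − ½·3·(Σα)² = (3/2)·14² = 294.
Deadweight loss = W^SO − W^NE = 131.

131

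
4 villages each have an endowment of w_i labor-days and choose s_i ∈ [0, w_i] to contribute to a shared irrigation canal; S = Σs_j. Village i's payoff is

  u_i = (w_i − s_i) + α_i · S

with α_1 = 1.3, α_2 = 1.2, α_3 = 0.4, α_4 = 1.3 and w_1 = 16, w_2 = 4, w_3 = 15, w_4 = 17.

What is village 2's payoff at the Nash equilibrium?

44.4

∂u_i/∂s_i = α_i − 1, so village i contributes w_i if α_i > 1, else 0.
α_i > 1 for i ∈ {1, 2, 4}; NE contributions (16, 4, 0, 17), S = 37.
u_2 = (4 − 4) + 1.2·37 = 44.4.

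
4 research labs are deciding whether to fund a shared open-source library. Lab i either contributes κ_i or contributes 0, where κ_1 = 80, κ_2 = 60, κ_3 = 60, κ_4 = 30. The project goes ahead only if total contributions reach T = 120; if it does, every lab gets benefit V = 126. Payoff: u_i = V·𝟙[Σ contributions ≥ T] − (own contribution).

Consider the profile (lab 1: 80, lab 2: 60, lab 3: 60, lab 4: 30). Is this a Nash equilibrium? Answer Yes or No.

Total = 230 ≥ 120: provided.
Lab 1 (pledges 80, payoff 46): dropping to 0 → total 150, payoff 126. Profitable deviation.

No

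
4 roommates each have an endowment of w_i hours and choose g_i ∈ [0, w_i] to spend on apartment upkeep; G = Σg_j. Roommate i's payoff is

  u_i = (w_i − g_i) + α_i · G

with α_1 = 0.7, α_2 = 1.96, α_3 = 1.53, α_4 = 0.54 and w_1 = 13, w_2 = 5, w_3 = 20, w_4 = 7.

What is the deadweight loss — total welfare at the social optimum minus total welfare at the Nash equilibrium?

74.6

∂u_i/∂g_i = α_i − 1, so roommate i contributes w_i if α_i > 1, else 0.
α_i > 1 for i ∈ {2, 3}; NE contributions (0, 5, 20, 0), G = 25.
W^NE = Σw_i − G^NE + (Σα_i)·G^NE = 45 + 3.73·25 = 138.25.
Planner: ∂(Σu_j)/∂g_i = Σα_j − 1 = 3.73 > 0, so everyone contributes w_i; G^SO = 45, W^SO = 45 + 3.73·45 = 212.85.
Deadweight loss = 74.6.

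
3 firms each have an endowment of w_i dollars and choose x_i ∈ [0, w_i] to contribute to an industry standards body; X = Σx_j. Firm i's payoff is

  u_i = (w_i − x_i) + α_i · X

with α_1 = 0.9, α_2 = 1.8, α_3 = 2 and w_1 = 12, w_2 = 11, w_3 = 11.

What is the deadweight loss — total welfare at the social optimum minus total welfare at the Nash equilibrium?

44.4

∂u_i/∂x_i = α_i − 1, so firm i contributes w_i if α_i > 1, else 0.
α_i > 1 for i ∈ {2, 3}; NE contributions (0, 11, 11), X = 22.
W^NE = Σw_i − X^NE + (Σα_i)·X^NE = 34 + 3.7·22 = 115.4.
Planner: ∂(Σu_j)/∂x_i = Σα_j − 1 = 3.7 > 0, so everyone contributes w_i; X^SO = 34, W^SO = 34 + 3.7·34 = 159.8.
Deadweight loss = 44.4.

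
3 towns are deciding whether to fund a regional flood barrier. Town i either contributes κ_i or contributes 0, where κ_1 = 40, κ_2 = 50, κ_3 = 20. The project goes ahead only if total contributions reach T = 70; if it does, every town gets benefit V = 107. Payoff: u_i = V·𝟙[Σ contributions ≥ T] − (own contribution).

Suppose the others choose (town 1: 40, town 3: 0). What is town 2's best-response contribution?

50

Others' total = 40. Contributing 50 brings total to 90 ≥ 70: gain V − κ_2 = 57.
Best response: 50.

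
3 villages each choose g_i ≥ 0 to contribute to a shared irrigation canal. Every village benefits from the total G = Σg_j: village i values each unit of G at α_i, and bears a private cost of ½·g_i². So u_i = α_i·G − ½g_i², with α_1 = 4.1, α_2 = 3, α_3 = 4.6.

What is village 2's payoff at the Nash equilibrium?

Village i's FOC: ∂u_i/∂g_i = α_i − g_i = 0, so g_i* = α_i.
NE contributions = (4.1, 3, 4.6); G = 11.7.
u_2 = α_2·G − ½·(g_2)² = 3·11.7 − ½·3² = 30.6.

30.6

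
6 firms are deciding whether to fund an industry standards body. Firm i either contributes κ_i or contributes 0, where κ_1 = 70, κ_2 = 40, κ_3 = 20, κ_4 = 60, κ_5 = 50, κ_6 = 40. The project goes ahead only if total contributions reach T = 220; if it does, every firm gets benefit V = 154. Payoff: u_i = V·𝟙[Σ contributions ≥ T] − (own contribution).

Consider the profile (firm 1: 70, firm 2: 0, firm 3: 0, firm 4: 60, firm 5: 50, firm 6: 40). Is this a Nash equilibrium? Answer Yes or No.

Total = 220 ≥ 220: provided.
Firm 1 (pledges 70, payoff 84): dropping to 0 → total 150, payoff 0. No gain.
Firm 2 (pledges 0, payoff 154): pledging 40 → total 260, payoff 114. No gain.
Firm 3 (pledges 0, payoff 154): pledging 20 → total 240, payoff 134. No gain.
Firm 4 (pledges 60, payoff 94): dropping to 0 → total 160, payoff 0. No gain.
Firm 5 (pledges 50, payoff 104): dropping to 0 → total 170, payoff 0. No gain.
Firm 6 (pledges 40, payoff 114): dropping to 0 → total 180, payoff 0. No gain.

Yes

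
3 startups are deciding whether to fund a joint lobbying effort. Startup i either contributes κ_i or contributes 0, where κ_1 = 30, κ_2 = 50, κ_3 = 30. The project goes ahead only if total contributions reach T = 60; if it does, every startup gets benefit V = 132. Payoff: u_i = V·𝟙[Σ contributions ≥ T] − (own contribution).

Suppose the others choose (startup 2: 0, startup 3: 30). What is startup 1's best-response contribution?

30

Others' total = 30. Contributing 30 brings total to 60 ≥ 60: gain V − κ_1 = 102.
Best response: 30.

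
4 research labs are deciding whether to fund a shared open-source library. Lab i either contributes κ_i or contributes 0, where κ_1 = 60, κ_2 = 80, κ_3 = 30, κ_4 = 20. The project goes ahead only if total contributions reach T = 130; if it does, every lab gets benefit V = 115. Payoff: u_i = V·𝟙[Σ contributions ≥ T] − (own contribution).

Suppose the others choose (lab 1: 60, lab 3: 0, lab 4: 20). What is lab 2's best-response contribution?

80

Others' total = 80. Contributing 80 brings total to 160 ≥ 130: gain V − κ_2 = 35.
Best response: 80.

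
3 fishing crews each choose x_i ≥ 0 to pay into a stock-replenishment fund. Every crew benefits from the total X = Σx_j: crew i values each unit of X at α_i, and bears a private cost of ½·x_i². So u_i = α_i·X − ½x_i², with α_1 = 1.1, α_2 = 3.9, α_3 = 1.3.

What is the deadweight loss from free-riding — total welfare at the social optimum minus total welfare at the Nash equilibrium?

Crew i's FOC: ∂u_i/∂x_i = α_i − x_i = 0, so x_i* = α_i.
NE contributions = (1.1, 3.9, 1.3); X = 6.3.
W^NE = (Σα)·X − ½Σα_i² = 6.3² − ½·18.11 = 30.635.
Planner sets x_i = Σα_j = 6.3 for every i, so X^SO = 3·6.3 = 18.9.
W^SO = (Σα)·X^SO − ½·3·(Σα)² = (3/2)·6.3² = 59.535.
Deadweight loss = W^SO − W^NE = 28.9.

28.9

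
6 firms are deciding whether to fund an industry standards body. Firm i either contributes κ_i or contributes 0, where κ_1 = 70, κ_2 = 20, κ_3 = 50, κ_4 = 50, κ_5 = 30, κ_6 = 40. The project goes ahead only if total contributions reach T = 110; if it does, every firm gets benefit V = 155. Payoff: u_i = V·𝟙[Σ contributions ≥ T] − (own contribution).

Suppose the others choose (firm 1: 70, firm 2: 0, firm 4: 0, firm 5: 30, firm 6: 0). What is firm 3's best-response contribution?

50

Others' total = 100. Contributing 50 brings total to 150 ≥ 110: gain V − κ_3 = 105.
Best response: 50.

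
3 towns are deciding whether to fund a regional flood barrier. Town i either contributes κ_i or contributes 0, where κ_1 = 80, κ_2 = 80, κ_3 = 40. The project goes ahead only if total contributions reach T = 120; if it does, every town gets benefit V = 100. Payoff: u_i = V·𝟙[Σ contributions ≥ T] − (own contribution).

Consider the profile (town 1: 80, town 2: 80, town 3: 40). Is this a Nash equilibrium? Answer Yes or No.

No

Total = 200 ≥ 120: provided.
Town 1 (pledges 80, payoff 20): dropping to 0 → total 120, payoff 100. Profitable deviation.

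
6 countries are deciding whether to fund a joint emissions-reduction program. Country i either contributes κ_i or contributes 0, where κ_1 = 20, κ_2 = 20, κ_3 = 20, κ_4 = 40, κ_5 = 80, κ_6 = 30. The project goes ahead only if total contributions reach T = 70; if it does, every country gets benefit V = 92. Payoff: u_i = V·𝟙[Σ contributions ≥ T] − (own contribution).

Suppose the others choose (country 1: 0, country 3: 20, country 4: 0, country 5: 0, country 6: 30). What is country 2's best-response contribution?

20

Others' total = 50. Contributing 20 brings total to 70 ≥ 70: gain V − κ_2 = 72.
Best response: 20.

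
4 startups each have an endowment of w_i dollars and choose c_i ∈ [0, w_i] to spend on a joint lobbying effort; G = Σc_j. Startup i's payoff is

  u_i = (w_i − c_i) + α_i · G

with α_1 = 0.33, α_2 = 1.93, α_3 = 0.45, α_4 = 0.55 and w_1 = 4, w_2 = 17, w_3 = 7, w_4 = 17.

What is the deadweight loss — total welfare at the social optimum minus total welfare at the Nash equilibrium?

∂u_i/∂c_i = α_i − 1, so startup i contributes w_i if α_i > 1, else 0.
α_i > 1 for i ∈ {2}; NE contributions (0, 17, 0, 0), G = 17.
W^NE = Σw_i − G^NE + (Σα_i)·G^NE = 45 + 2.26·17 = 83.42.
Planner: ∂(Σu_j)/∂c_i = Σα_j − 1 = 2.26 > 0, so everyone contributes w_i; G^SO = 45, W^SO = 45 + 2.26·45 = 146.7.
Deadweight loss = 63.28.

63.28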